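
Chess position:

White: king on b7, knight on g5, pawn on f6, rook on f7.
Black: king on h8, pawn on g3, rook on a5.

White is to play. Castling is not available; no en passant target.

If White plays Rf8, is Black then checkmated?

After Rf8: black king on h8; in check: yes, from the white rook on f8.
King squares — g7: attacked by Pf6; h7: attacked by Ng5; g8: attacked by Rf8.
Black has no legal moves → checkmate.

yes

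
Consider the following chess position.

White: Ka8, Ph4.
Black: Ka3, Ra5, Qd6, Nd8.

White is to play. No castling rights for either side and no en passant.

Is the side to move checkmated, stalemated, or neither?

White to move; white king on a8.
In check: yes, from the black rook on a5.
King squares — a7: attacked by Ra5; b7: attacked by Nd8; b8: attacked by Qd6.
Legal moves for White: none.
In check with no legal moves → checkmate.

checkmate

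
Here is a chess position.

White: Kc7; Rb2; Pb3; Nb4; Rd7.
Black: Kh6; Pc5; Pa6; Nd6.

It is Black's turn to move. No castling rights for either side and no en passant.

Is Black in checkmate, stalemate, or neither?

neither

Black to move; black king on h6.
In check: no.
Legal moves for Black: Kg6, Kh5, Kg5, Ne8+, Nc8, Nf7, Nb7, Nf5, Nb5+, Ne4, Nc4, cxb4, a5, c4.
Black has 14 legal moves and is not in check → neither.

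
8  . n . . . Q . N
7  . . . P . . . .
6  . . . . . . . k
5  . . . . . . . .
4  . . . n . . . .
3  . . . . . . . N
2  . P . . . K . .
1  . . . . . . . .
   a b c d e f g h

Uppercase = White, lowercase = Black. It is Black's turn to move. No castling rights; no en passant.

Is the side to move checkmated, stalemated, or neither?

Black to move; black king on h6.
In check: yes, from the white queen on f8.
Legal moves for Black: Kh7, Kh5.
Black is in check but has 2 legal moves → neither.

neither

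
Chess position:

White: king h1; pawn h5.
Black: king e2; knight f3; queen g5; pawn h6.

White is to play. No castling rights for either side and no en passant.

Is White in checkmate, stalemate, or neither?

stalemate

White to move; white king on h1.
In check: no.
King squares — g1: attacked by Nf3; g2: attacked by Qg5; h2: attacked by Nf3.
Legal moves for White: none.
Not in check and no legal moves → stalemate.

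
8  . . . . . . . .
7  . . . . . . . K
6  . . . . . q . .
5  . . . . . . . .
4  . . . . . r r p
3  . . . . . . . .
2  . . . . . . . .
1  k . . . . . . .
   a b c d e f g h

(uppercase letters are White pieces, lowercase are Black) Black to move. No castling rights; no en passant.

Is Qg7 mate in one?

After Qg7: white king on h7; in check: yes, from the black queen on g7.
King squares — g6: attacked by Rg4; h6: attacked by Qg7; g7: attacked by Rg4; g8: attacked by Qg7; h8: attacked by Qg7.
White has no legal moves → checkmate.

yes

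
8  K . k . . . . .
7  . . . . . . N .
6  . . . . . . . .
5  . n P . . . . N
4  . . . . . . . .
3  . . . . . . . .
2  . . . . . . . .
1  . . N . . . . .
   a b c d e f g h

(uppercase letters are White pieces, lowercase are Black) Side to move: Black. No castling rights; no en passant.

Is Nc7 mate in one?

no

After Nc7: white king on a8; in check: yes, from the black knight on c7.
White has 1 legal reply: Ka7.
In check but a legal move exists → not checkmate.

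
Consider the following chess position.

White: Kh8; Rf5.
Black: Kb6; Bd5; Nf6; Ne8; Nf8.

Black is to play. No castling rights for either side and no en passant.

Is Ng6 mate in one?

yes

After Ng6: white king on h8; in check: yes, from the black knight on g6.
King squares — g7: attacked by Ne8; h7: attacked by Nf6; g8: attacked by Bd5.
White has no legal moves → checkmate.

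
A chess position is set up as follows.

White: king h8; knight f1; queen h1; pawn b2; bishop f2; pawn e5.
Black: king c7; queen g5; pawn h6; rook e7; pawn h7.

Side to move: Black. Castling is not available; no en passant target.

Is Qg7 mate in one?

After Qg7: white king on h8; in check: yes, from the black queen on g7.
King squares — g7: attacked by Re7; h7: attacked by Qg7; g8: attacked by Qg7.
White has no legal moves → checkmate.

yes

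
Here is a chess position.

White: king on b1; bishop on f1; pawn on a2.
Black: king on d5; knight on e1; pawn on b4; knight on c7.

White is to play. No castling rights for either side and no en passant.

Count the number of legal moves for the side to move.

12

White to move; king on b1.
In check: no.
Legal moves: Ba6, Bb5, Bc4+, Bh3, Bd3, Bg2+, Be2, Kb2, Kc1, Ka1, a3, a4.
Count: 12.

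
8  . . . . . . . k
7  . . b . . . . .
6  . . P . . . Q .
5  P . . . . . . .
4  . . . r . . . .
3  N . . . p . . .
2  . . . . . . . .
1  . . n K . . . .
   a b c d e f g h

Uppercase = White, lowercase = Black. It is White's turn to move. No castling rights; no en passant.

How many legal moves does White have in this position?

4

White to move; king on d1.
In check: yes, from the black rook on d4.
Legal moves: Kc2, Ke1, Kxc1, Qd3.
Count: 4.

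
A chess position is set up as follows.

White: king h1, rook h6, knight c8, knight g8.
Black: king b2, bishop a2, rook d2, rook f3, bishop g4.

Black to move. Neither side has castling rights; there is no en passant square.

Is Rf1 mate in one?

After Rf1: white king on h1; in check: yes, from the black rook on f1.
King squares — g1: attacked by Rf1; g2: attacked by Rd2; h2: attacked by Rd2.
White has no legal moves → checkmate.

yes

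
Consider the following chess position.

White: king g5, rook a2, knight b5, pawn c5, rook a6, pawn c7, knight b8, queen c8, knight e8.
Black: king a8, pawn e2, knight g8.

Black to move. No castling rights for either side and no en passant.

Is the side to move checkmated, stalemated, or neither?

Black to move; black king on a8.
In check: yes, from the white rook on a6.
King squares — a7: attacked by Nb5; b7: attacked by Qc8; b8: attacked by Pc7.
Legal moves for Black: none.
In check with no legal moves → checkmate.

checkmate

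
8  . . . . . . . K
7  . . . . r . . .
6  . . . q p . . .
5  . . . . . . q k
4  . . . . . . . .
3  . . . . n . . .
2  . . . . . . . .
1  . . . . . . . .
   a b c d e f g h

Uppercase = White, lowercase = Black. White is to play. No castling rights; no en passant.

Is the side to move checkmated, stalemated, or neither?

White to move; white king on h8.
In check: no.
King squares — g7: attacked by Qg5; h7: attacked by Re7; g8: attacked by Qg5.
Legal moves for White: none.
Not in check and no legal moves → stalemate.

stalemate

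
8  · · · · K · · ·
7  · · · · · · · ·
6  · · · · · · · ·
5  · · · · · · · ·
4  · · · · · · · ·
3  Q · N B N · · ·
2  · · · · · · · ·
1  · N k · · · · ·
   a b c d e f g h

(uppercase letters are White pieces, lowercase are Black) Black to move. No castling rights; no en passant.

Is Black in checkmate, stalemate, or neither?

Black to move; black king on c1.
In check: yes, from the white queen on a3.
King squares — b1: attacked by Nc3; d1: attacked by Nc3; b2: attacked by Qa3; c2: attacked by Bd3; d2: attacked by Nb1.
Legal moves for Black: none.
In check with no legal moves → checkmate.

checkmate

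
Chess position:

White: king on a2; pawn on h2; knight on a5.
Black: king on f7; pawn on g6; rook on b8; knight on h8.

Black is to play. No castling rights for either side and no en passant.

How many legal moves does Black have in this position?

21

Black to move; king on f7.
In check: no.
Legal moves: Rg8, Rf8, Re8, Rd8, Rc8, Ra8, Rb7, Rb6, Rb5, Rb4, Rb3, Rb2+, Rb1, Kg8, Kf8, Ke8, Kg7, Ke7, Kf6, Ke6, g5.
Count: 21.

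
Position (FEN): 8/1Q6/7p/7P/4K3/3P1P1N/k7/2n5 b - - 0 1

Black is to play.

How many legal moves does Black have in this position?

5

Black to move; king on a2.
In check: no.
Legal moves: Ka3, Ka1, Nxd3, Nb3, Ne2.
Count: 5.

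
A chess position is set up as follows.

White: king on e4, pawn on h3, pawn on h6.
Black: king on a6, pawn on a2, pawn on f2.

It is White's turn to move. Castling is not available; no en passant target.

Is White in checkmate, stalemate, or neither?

White to move; white king on e4.
In check: no.
Legal moves for White: Kf5, Ke5, Kd5, Kf4, Kd4, Kf3, Ke3, Kd3, h7, h4.
White has 10 legal moves and is not in check → neither.

neither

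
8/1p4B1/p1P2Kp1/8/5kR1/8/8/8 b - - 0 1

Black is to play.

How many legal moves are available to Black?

Black to move; king on f4.
In check: yes, from the white rook on g4.
Legal moves: Kxg4, Kf3, Ke3.
Count: 3.

3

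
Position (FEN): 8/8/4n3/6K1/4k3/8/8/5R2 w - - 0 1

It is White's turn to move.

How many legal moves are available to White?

White to move; king on g5.
In check: yes, from the black knight on e6.
Legal moves: Kh6, Kg6, Kf6, Kh5, Kh4, Kg4.
Count: 6.

6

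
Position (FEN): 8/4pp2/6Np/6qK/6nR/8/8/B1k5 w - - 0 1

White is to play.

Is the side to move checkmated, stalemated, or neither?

checkmate

White to move; white king on h5.
In check: yes, from the black queen on g5.
King squares — g4: attacked by Qg5; h4: own rook; g5: attacked by Ph6; g6: own knight; h6: attacked by Ng4.
Legal moves for White: none.
In check with no legal moves → checkmate.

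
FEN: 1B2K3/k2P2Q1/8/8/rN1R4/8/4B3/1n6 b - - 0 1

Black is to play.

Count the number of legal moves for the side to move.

Black to move; king on a7.
In check: yes, from the white bishop on b8.
Legal moves: Kxb8, Ka8, Kb7, Kb6.
Count: 4.

4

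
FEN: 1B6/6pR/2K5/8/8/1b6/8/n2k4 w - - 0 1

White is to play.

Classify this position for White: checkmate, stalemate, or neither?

neither

White to move; white king on c6.
In check: no.
Legal moves for White include: Bc7, Ba7, Bd6, Be5, Bf4, Bg3, Bh2, Rh8, Rxg7, Rh6, Rh5, Rh4, Rh3, Rh2, Rh1+, Kd7, Kc7, Kb7, ... (list truncated; more exist).
White has legal moves and is not in check → neither.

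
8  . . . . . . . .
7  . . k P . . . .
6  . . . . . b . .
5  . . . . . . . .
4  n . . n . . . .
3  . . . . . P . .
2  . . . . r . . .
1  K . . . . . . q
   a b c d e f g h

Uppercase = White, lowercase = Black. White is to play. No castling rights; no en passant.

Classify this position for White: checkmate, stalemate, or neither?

White to move; white king on a1.
In check: yes, from the black queen on h1.
King squares — b1: attacked by Qh1; a2: attacked by Re2; b2: attacked by Re2.
Legal moves for White: none.
In check with no legal moves → checkmate.

checkmate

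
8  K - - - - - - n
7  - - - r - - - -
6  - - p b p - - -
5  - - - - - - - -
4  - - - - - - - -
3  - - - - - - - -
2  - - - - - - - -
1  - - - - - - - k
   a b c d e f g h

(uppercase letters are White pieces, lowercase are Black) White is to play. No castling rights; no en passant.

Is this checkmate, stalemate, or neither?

White to move; white king on a8.
In check: no.
King squares — a7: attacked by Rd7; b7: attacked by Rd7; b8: attacked by Bd6.
Legal moves for White: none.
Not in check and no legal moves → stalemate.

stalemate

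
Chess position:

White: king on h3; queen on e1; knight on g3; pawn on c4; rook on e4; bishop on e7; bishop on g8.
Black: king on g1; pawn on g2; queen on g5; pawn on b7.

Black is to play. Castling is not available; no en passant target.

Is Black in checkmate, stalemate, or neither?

Black to move; black king on g1.
In check: yes, from the white queen on e1.
King squares — f1: attacked by Qe1; h1: attacked by Qe1; f2: attacked by Qe1; g2: own pawn; h2: attacked by Kh3.
Legal moves for Black: none.
In check with no legal moves → checkmate.

checkmate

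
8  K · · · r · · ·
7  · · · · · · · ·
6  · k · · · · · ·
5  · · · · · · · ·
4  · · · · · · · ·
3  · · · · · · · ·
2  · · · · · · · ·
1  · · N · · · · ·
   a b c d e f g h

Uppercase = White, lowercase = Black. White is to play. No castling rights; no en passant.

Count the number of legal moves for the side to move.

0

White to move; king on a8.
In check: yes, from the black rook on e8.
Legal moves: none.
Count: 0.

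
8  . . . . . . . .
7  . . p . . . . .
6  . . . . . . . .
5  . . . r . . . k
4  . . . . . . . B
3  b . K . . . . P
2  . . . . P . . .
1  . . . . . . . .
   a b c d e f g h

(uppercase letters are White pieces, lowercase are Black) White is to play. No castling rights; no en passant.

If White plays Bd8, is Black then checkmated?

no

After Bd8: black king on h5; in check: no.
Black is not in check, so this cannot be checkmate.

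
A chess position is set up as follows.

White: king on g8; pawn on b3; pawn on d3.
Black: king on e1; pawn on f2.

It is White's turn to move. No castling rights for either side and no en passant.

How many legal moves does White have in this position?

7

White to move; king on g8.
In check: no.
Legal moves: Kh8, Kf8, Kh7, Kg7, Kf7, d4, b4.
Count: 7.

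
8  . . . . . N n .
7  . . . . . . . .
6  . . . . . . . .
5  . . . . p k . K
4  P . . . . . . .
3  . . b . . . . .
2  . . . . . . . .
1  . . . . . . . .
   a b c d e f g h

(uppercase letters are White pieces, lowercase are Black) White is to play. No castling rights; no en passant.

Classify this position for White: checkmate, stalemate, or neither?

White to move; white king on h5.
In check: no.
Legal moves for White: Nh7, Nd7, Ng6, Ne6, Kh4, a5.
White has 6 legal moves and is not in check → neither.

neither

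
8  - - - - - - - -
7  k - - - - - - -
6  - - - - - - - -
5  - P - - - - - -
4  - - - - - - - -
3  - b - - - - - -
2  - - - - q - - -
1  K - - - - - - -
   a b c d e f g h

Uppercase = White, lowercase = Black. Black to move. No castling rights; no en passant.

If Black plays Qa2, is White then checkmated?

After Qa2: white king on a1; in check: yes, from the black queen on a2.
King squares — b1: attacked by Qa2; a2: attacked by Bb3; b2: attacked by Qa2.
White has no legal moves → checkmate.

yes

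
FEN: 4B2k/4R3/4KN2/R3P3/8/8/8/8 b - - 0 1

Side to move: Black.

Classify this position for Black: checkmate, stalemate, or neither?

stalemate

Black to move; black king on h8.
In check: no.
King squares — g7: attacked by Re7; h7: attacked by Nf6; g8: attacked by Nf6.
Legal moves for Black: none.
Not in check and no legal moves → stalemate.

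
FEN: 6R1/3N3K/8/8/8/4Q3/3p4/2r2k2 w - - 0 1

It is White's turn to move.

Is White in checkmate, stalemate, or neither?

neither

White to move; white king on h7.
In check: no.
Legal moves for White include: Rh8, Rf8+, Re8, Rd8, Rc8, Rb8, Ra8, Rg7, Rg6, Rg5, Rg4, Rg3, Rg2, Rg1#, Kh8, Kg7, Kh6, Kg6, ... (list truncated; more exist).
White has legal moves and is not in check → neither.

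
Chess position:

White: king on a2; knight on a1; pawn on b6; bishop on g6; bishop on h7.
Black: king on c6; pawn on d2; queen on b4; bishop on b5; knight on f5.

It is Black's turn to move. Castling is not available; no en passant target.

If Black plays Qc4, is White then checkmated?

After Qc4: white king on a2; in check: yes, from the black queen on c4.
White has 4 legal replies: Ka3, Kb2, Kb1, Nb3.
In check but a legal move exists → not checkmate.

no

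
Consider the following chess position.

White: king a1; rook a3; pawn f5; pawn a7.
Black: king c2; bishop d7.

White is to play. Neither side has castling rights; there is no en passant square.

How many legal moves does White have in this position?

17

White to move; king on a1.
In check: no.
Legal moves: Ra6, Ra5, Ra4, Rh3, Rg3, Rf3, Re3, Rd3, Rc3+, Rb3, Ra2+, Ka2, a8=Q, a8=R, a8=B, a8=N, f6.
Count: 17.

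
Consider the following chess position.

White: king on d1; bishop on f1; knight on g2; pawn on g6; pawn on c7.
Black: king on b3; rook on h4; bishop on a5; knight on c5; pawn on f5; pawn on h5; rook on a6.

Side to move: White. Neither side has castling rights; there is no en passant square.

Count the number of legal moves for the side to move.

White to move; king on d1.
In check: no.
Legal moves: Nxh4, Nf4, Ne3, Ne1, Bxa6, Bb5, Bc4+, Bd3, Be2, Ke2, Kc1, c8=Q, c8=R, c8=B, c8=N, g7.
Count: 16.

16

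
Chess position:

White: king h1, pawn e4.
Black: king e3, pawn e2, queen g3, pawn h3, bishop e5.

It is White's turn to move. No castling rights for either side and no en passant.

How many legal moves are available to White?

White to move; king on h1.
In check: no.
Legal moves: none.
Count: 0.

0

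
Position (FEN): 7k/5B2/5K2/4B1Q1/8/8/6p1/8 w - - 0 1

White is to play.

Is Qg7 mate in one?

After Qg7: black king on h8; in check: yes, from the white queen on g7.
King squares — g7: attacked by Kf6; h7: attacked by Qg7; g8: attacked by Bf7.
Black has no legal moves → checkmate.

yes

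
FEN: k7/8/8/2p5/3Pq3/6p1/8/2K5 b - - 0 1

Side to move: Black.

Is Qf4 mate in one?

After Qf4: white king on c1; in check: yes, from the black queen on f4.
White has 4 legal replies: Kc2, Kb2, Kd1, Kb1.
In check but a legal move exists → not checkmate.

no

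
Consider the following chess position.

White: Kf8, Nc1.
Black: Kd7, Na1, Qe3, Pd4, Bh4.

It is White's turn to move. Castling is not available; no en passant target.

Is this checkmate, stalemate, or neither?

White to move; white king on f8.
In check: no.
Legal moves for White: Kg8, Kg7, Kf7, Nd3, Nb3, Ne2, Na2.
White has 7 legal moves and is not in check → neither.

neither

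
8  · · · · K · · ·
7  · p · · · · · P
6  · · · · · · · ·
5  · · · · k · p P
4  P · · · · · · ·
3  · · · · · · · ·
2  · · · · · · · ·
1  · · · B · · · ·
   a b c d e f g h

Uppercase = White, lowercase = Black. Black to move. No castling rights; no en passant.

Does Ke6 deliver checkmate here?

After Ke6: white king on e8; in check: no.
White is not in check, so this cannot be checkmate.

no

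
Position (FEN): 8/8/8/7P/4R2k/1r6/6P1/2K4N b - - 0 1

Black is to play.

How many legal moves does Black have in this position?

2

Black to move; king on h4.
In check: yes, from the white rook on e4.
Legal moves: Kxh5, Kg5.
Count: 2.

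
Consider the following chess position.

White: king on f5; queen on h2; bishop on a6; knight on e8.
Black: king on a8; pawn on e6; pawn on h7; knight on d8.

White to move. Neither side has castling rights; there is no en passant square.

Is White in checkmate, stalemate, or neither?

White to move; white king on f5.
In check: yes, from the black pawn on e6.
King squares — e4: available; f4: available; g4: available; e5: available; g5: available; e6: attacked by Nd8; f6: available; g6: attacked by Ph7.
Legal moves for White: Kf6, Kg5, Ke5, Kg4, Kf4, Ke4.
White is in check but has 6 legal moves → neither.

neither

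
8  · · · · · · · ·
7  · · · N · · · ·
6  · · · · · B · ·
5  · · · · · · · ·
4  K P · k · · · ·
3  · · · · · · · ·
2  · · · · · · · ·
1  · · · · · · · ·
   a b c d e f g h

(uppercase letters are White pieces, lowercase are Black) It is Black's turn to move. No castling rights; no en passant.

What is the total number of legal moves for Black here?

Black to move; king on d4.
In check: yes, from the white bishop on f6.
Legal moves: Kd5, Ke4, Kc4, Ke3, Kd3.
Count: 5.

5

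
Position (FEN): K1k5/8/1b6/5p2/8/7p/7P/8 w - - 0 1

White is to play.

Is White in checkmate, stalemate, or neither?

stalemate

White to move; white king on a8.
In check: no.
King squares — a7: attacked by Bb6; b7: attacked by Kc8; b8: attacked by Kc8.
Legal moves for White: none.
Not in check and no legal moves → stalemate.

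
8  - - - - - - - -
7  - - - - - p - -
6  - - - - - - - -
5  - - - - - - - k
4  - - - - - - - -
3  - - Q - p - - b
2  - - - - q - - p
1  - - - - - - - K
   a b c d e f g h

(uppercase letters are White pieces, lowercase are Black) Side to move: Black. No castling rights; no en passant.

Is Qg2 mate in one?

yes

After Qg2: white king on h1; in check: yes, from the black queen on g2.
King squares — g1: attacked by Qg2; g2: attacked by Bh3; h2: attacked by Qg2.
White has no legal moves → checkmate.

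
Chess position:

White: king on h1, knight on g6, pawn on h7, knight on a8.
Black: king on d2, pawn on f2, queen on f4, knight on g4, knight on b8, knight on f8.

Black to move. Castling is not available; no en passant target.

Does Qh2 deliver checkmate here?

yes

After Qh2: white king on h1; in check: yes, from the black queen on h2.
King squares — g1: attacked by Pf2; g2: attacked by Qh2; h2: attacked by Ng4.
White has no legal moves → checkmate.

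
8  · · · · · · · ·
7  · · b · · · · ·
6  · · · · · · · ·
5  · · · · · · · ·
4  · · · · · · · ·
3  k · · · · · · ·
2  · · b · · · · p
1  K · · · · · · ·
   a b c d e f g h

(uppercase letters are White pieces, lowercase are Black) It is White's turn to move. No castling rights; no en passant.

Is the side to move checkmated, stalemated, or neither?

White to move; white king on a1.
In check: no.
King squares — b1: attacked by Bc2; a2: attacked by Ka3; b2: attacked by Ka3.
Legal moves for White: none.
Not in check and no legal moves → stalemate.

stalemate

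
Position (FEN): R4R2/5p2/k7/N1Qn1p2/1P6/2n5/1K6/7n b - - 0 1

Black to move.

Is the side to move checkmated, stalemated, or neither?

Black to move; black king on a6.
In check: yes, from the white rook on a8.
King squares — a5: attacked by Pb4; b5: attacked by Qc5; b6: attacked by Qc5; a7: attacked by Qc5; b7: attacked by Na5.
Legal moves for Black: none.
In check with no legal moves → checkmate.

checkmate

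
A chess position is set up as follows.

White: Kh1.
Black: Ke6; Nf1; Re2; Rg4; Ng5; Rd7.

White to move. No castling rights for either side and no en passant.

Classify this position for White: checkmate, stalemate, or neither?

White to move; white king on h1.
In check: no.
King squares — g1: attacked by Rg4; g2: attacked by Re2; h2: attacked by Nf1.
Legal moves for White: none.
Not in check and no legal moves → stalemate.

stalemate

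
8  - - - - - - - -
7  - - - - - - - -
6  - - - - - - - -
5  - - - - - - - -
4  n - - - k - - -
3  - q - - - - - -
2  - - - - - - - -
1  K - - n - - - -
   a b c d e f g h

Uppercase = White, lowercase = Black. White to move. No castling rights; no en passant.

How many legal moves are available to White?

White to move; king on a1.
In check: no.
Legal moves: none.
Count: 0.

0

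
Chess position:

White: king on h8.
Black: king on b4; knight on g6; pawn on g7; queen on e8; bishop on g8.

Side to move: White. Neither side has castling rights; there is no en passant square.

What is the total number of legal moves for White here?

1

White to move; king on h8.
In check: yes, from the black knight on g6.
Legal moves: Kxg7.
Count: 1.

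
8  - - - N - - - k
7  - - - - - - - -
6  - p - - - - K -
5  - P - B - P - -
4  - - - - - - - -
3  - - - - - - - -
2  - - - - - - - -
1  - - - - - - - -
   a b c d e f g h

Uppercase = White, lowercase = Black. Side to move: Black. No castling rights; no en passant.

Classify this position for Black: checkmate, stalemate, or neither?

stalemate

Black to move; black king on h8.
In check: no.
King squares — g7: attacked by Kg6; h7: attacked by Kg6; g8: attacked by Bd5.
Legal moves for Black: none.
Not in check and no legal moves → stalemate.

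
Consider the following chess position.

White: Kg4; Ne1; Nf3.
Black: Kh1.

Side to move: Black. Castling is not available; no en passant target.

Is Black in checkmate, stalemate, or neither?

stalemate

Black to move; black king on h1.
In check: no.
King squares — g1: attacked by Nf3; g2: attacked by Ne1; h2: attacked by Nf3.
Legal moves for Black: none.
Not in check and no legal moves → stalemate.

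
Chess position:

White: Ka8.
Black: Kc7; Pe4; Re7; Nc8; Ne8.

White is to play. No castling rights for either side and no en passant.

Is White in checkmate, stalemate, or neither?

stalemate

White to move; white king on a8.
In check: no.
King squares — a7: attacked by Nc8; b7: attacked by Kc7; b8: attacked by Kc7.
Legal moves for White: none.
Not in check and no legal moves → stalemate.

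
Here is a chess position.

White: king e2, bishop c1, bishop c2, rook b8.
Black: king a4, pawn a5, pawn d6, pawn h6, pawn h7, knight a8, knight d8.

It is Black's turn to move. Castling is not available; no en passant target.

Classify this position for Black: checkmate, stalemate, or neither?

checkmate

Black to move; black king on a4.
In check: yes, from the white bishop on c2.
King squares — a3: attacked by Bc1; b3: attacked by Bc2; b4: attacked by Rb8; a5: own pawn; b5: attacked by Rb8.
Legal moves for Black: none.
In check with no legal moves → checkmate.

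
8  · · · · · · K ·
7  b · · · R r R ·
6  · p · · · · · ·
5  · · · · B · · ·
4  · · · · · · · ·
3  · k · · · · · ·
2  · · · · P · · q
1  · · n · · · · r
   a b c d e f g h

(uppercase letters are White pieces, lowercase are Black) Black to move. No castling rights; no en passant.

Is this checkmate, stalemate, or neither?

neither

Black to move; black king on b3.
In check: no.
Legal moves for Black include: Rf8+, Rxg7+, Rxe7, Rf6, Rf5, Rf4, Rf3, Rf2, Rff1, Bb8, Kc4, Kb4, Ka4, Ka3, Kc2, Ka2, Qh8+, Qh7+, ... (list truncated; more exist).
Black has legal moves and is not in check → neither.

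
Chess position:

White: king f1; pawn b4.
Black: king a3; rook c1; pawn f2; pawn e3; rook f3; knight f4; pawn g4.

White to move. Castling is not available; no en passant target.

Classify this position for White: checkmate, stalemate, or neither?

White to move; white king on f1.
In check: yes, from the black rook on c1.
King squares — e1: attacked by Rc1; g1: attacked by Rc1; e2: attacked by Nf4; f2: attacked by Pe3; g2: attacked by Nf4.
Legal moves for White: none.
In check with no legal moves → checkmate.

checkmate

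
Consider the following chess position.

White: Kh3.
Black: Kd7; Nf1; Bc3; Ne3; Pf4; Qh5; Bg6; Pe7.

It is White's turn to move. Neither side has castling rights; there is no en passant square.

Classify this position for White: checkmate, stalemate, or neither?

checkmate

White to move; white king on h3.
In check: yes, from the black queen on h5.
King squares — g2: attacked by Ne3; h2: attacked by Nf1; g3: attacked by Nf1; g4: attacked by Ne3; h4: attacked by Qh5.
Legal moves for White: none.
In check with no legal moves → checkmate.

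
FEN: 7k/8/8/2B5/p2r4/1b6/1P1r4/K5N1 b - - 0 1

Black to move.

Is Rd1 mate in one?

yes

After Rd1: white king on a1; in check: yes, from the black rook on d1.
King squares — b1: attacked by Rd1; a2: attacked by Bb3; b2: own pawn.
White has no legal moves → checkmate.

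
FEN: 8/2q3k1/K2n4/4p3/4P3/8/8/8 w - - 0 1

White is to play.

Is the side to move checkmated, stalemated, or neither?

stalemate

White to move; white king on a6.
In check: no.
King squares — a5: attacked by Qc7; b5: attacked by Nd6; b6: attacked by Qc7; a7: attacked by Qc7; b7: attacked by Nd6.
Legal moves for White: none.
Not in check and no legal moves → stalemate.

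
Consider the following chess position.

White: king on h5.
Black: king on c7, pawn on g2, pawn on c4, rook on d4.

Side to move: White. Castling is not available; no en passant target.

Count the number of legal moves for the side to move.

3

White to move; king on h5.
In check: no.
Legal moves: Kh6, Kg6, Kg5.
Count: 3.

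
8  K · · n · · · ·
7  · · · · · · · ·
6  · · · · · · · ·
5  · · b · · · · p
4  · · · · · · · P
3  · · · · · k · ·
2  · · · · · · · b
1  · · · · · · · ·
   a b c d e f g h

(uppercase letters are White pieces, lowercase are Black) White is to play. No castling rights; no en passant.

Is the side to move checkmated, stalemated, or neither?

stalemate

White to move; white king on a8.
In check: no.
King squares — a7: attacked by Bc5; b7: attacked by Nd8; b8: attacked by Bh2.
Legal moves for White: none.
Not in check and no legal moves → stalemate.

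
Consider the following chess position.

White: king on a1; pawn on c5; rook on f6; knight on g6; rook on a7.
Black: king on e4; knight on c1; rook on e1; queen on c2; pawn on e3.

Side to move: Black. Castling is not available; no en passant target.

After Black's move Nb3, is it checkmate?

After Nb3: white king on a1; in check: yes, from the black rook on e1 and the black knight on b3.
King squares — b1: attacked by Re1; a2: attacked by Qc2; b2: attacked by Qc2.
White has no legal moves → checkmate.

yes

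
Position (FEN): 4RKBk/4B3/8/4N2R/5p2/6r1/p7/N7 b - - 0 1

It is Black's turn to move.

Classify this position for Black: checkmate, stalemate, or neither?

checkmate

Black to move; black king on h8.
In check: yes, from the white rook on h5.
King squares — g7: attacked by Kf8; h7: attacked by Rh5; g8: attacked by Kf8.
Legal moves for Black: none.
In check with no legal moves → checkmate.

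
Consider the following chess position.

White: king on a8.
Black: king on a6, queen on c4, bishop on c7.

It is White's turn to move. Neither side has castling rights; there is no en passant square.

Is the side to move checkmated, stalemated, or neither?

stalemate

White to move; white king on a8.
In check: no.
King squares — a7: attacked by Ka6; b7: attacked by Ka6; b8: attacked by Bc7.
Legal moves for White: none.
Not in check and no legal moves → stalemate.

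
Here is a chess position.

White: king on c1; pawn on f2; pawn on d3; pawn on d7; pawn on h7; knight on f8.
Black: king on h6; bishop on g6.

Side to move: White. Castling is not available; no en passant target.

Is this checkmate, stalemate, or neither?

White to move; white king on c1.
In check: no.
Legal moves for White: Nxg6, Ne6, Kd2, Kc2, Kb2, Kd1, Kb1, h8=Q+, h8=R+, h8=B, h8=N, d8=Q, d8=R, d8=B, d8=N, d4, f3, f4.
White has 18 legal moves and is not in check → neither.

neither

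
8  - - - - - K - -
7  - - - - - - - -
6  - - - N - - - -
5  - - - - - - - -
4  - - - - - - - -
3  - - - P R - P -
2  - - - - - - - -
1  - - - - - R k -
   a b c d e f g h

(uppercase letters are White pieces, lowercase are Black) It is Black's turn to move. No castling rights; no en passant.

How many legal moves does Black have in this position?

Black to move; king on g1.
In check: yes, from the white rook on f1.
Legal moves: Kh2, Kg2, Kxf1.
Count: 3.

3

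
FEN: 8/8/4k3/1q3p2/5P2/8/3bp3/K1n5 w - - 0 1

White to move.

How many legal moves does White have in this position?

White to move; king on a1.
In check: no.
Legal moves: none.
Count: 0.

0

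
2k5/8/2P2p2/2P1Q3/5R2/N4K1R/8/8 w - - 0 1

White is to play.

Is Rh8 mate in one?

yes

After Rh8: black king on c8; in check: yes, from the white rook on h8.
King squares — b7: attacked by Pc6; c7: attacked by Qe5; d7: attacked by Pc6; b8: attacked by Qe5; d8: attacked by Rh8.
Black has no legal moves → checkmate.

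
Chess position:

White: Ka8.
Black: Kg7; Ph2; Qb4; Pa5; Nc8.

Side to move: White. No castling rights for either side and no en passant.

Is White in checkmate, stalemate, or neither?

stalemate

White to move; white king on a8.
In check: no.
King squares — a7: attacked by Nc8; b7: attacked by Qb4; b8: attacked by Qb4.
Legal moves for White: none.
Not in check and no legal moves → stalemate.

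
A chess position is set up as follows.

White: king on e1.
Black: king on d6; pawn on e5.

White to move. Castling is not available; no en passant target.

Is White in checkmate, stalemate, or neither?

White to move; white king on e1.
In check: no.
Legal moves for White: Kf2, Ke2, Kd2, Kf1, Kd1.
White has 5 legal moves and is not in check → neither.

neither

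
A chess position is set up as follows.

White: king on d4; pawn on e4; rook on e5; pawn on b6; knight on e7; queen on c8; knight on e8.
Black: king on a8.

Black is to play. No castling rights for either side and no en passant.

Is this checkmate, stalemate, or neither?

checkmate

Black to move; black king on a8.
In check: yes, from the white queen on c8.
King squares — a7: attacked by Pb6; b7: attacked by Qc8; b8: attacked by Qc8.
Legal moves for Black: none.
In check with no legal moves → checkmate.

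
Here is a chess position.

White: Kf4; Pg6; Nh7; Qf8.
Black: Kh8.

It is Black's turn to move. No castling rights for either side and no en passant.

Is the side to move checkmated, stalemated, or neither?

Black to move; black king on h8.
In check: yes, from the white queen on f8.
King squares — g7: attacked by Qf8; h7: attacked by Pg6; g8: attacked by Qf8.
Legal moves for Black: none.
In check with no legal moves → checkmate.

checkmate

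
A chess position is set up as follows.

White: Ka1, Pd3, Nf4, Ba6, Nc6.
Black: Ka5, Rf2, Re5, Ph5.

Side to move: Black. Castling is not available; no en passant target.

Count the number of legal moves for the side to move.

3

Black to move; king on a5.
In check: yes, from the white knight on c6.
Legal moves: Kb6, Kxa6, Ka4.
Count: 3.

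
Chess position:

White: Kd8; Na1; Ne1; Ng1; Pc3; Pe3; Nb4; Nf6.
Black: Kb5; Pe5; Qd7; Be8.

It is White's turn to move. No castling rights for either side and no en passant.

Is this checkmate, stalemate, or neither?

White to move; white king on d8.
In check: yes, from the black queen on d7.
King squares — c7: attacked by Qd7; d7: attacked by Be8; e7: attacked by Qd7; c8: attacked by Qd7; e8: attacked by Qd7.
Legal moves for White: Nxd7.
White is in check but has 1 legal move → neither.

neither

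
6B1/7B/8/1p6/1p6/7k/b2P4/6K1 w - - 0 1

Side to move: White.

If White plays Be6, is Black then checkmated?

After Be6: black king on h3; in check: yes, from the white bishop on e6.
Black has 3 legal replies: Kh4, Kg3, Bxe6.
In check but a legal move exists → not checkmate.

no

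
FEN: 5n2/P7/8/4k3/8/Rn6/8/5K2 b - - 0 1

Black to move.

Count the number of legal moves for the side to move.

Black to move; king on e5.
In check: no.
Legal moves: Nh7, Nd7, Ng6, Ne6, Kf6, Ke6, Kd6, Kf5, Kd5, Kf4, Ke4, Kd4, Nc5, Na5, Nd4, Nd2+, Nc1, Na1.
Count: 18.

18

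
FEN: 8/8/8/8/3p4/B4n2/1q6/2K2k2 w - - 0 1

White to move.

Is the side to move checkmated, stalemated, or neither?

neither

White to move; white king on c1.
In check: yes, from the black queen on b2.
King squares — b1: attacked by Qb2; d1: available; b2: available; c2: attacked by Qb2; d2: attacked by Qb2.
Legal moves for White: Kxb2, Kd1, Bxb2.
White is in check but has 3 legal moves → neither.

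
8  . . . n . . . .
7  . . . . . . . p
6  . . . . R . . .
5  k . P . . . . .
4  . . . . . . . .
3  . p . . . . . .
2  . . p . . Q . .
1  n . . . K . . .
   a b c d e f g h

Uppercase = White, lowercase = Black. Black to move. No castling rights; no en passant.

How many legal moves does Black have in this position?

Black to move; king on a5.
In check: no.
Legal moves: Nf7, Nb7, Nxe6, Nc6, Kb5, Kb4, Ka4, h6, b2, c1=Q+, c1=R+, c1=B, c1=N, h5.
Count: 14.

14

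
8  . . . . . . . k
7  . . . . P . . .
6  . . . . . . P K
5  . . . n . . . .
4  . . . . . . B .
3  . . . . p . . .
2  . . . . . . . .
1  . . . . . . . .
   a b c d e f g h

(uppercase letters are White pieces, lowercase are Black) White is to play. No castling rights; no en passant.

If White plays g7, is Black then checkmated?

After g7: black king on h8; in check: yes, from the white pawn on g7.
Black has 1 legal reply: Kg8.
In check but a legal move exists → not checkmate.

no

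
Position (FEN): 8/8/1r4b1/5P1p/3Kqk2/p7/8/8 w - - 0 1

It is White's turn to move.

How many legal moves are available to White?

White to move; king on d4.
In check: yes, from the black queen on e4.
Legal moves: Kc5, Kc3.
Count: 2.

2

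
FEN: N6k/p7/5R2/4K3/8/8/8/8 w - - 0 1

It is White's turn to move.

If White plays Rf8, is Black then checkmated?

no

After Rf8: black king on h8; in check: yes, from the white rook on f8.
Black has 2 legal replies: Kh7, Kg7.
In check but a legal move exists → not checkmate.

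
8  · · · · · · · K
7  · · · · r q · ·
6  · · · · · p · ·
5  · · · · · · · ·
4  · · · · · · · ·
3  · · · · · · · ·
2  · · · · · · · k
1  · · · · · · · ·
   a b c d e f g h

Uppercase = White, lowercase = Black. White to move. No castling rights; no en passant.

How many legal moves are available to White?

White to move; king on h8.
In check: no.
Legal moves: none.
Count: 0.

0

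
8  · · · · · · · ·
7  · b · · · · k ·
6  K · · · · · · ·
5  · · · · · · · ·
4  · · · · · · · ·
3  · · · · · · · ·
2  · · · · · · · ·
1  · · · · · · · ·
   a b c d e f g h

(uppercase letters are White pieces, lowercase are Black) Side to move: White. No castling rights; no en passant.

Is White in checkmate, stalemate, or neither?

White to move; white king on a6.
In check: yes, from the black bishop on b7.
King squares — a5: available; b5: available; b6: available; a7: available; b7: available.
Legal moves for White: Kxb7, Ka7, Kb6, Kb5, Ka5.
White is in check but has 5 legal moves → neither.

neither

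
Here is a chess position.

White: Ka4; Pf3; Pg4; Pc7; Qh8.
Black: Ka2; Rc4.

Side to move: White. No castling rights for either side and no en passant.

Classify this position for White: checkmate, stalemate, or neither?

neither

White to move; white king on a4.
In check: yes, from the black rook on c4.
King squares — a3: attacked by Ka2; b3: attacked by Ka2; b4: attacked by Rc4; a5: available; b5: available.
Legal moves for White: Kb5, Ka5.
White is in check but has 2 legal moves → neither.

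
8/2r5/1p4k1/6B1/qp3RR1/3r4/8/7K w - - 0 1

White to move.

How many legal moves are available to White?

White to move; king on h1.
In check: no.
Legal moves: Bd8+, Be7+, Bh6+, Bf6+, Bh4+, Rh4, Rg3, Rg2, Rg1, Rf8, Rf7, Rf6+, Rf5, Re4, Rd4, Rc4, Rxb4, Rf3, Rf2, Rf1, Kh2, Kg2, Kg1.
Count: 23.

23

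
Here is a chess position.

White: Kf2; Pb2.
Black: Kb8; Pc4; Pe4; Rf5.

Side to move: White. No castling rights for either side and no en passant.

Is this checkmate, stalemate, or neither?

White to move; white king on f2.
In check: yes, from the black rook on f5.
Legal moves for White: Kg3, Ke3, Kg2, Ke2, Kg1, Ke1.
White is in check but has 6 legal moves → neither.

neither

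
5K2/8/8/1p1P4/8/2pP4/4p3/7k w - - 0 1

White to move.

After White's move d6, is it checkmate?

no

After d6: black king on h1; in check: no.
Black is not in check, so this cannot be checkmate.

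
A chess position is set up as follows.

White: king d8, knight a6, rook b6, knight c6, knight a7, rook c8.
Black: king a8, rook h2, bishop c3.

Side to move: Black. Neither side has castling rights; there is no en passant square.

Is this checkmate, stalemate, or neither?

checkmate

Black to move; black king on a8.
In check: yes, from the white rook on c8.
King squares — a7: attacked by Nc6; b7: attacked by Rb6; b8: attacked by Na6.
Legal moves for Black: none.
In check with no legal moves → checkmate.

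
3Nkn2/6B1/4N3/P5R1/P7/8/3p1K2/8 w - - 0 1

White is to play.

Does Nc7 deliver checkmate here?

no

After Nc7: black king on e8; in check: yes, from the white knight on c7.
Black has 3 legal replies: Kxd8, Ke7, Kd7.
In check but a legal move exists → not checkmate.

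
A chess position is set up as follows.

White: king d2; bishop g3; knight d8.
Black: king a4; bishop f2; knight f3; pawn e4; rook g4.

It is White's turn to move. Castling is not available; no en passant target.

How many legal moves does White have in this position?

White to move; king on d2.
In check: yes, from the black knight on f3.
Legal moves: Kc3, Ke2, Kc2, Kd1, Kc1.
Count: 5.

5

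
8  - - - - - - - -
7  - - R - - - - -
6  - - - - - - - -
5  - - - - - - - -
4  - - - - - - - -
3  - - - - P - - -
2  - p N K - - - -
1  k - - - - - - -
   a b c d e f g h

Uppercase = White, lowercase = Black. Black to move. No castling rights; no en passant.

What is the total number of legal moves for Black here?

Black to move; king on a1.
In check: yes, from the white knight on c2.
Legal moves: Ka2, Kb1.
Count: 2.

2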